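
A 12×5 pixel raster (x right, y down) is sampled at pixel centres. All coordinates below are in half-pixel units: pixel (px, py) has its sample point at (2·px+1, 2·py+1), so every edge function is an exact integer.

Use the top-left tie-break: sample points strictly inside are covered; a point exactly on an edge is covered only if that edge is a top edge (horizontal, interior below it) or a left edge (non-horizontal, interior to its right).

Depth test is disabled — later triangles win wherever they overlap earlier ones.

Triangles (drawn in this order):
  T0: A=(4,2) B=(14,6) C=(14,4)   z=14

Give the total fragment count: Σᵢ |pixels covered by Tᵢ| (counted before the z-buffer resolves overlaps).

T0:
  2·area = 20  (B↔C swapped to make it positive)
  edge (4, 2)→(14, 4): d=(10,2) right/bottom  bias=-1
  edge (14, 4)→(14, 6): d=(0,2) right/bottom  bias=-1
  edge (14, 6)→(4, 2): d=(-10,-4) top-left  bias=+0
    (3,1)@(7, 3): e=[4,14,2] → █
    (4,1)@(9, 3): e=[0,10,10] → ·  [on edge]
    (3,2)@(7, 5): e=[24,14,-18] → ·
    (6,2)@(13, 5): e=[12,2,6] → █
    (7,2)@(15, 5): e=[8,-2,14] → ·
    (9,2)@(19, 5): e=[0,-10,30] → ·  [on edge]
    (6,3)@(13, 7): e=[32,2,-14] → ·
  covered (2 px):
    · · · · · · · · · · · ·
    · · · █ · · · · · · · ·
    · · · · · · █ · · · · ·
    · · · · · · · · · · · ·
    · · · · · · · · · · · ·

Result: 2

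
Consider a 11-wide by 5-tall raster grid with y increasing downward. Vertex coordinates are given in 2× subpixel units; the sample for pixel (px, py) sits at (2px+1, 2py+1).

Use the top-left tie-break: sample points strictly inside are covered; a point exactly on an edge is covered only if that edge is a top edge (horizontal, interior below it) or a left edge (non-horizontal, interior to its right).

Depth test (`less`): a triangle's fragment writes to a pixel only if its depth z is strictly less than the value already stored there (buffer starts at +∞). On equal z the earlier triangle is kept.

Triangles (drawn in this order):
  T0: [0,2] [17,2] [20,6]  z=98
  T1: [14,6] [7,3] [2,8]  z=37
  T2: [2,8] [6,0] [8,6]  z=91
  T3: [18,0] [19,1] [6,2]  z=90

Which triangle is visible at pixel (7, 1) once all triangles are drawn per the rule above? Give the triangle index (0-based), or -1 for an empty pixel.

T0:
  2·area = 68
  edge (0, 2)→(17, 2): d=(17,0) top-left  bias=+0
  edge (17, 2)→(20, 6): d=(3,4) right/bottom  bias=-1
  edge (20, 6)→(0, 2): d=(-20,-4) top-left  bias=+0
    (2,1)@(5, 3): e=[17,51,0] → #  [on edge]
    (3,1)@(7, 3): e=[17,43,8] → #
    (4,1)@(9, 3): e=[17,35,16] → #
    (5,1)@(11, 3): e=[17,27,24] → #
    (6,1)@(13, 3): e=[17,19,32] → #
    (7,1)@(15, 3): e=[17,11,40] → #
    (8,1)@(17, 3): e=[17,3,48] → #
    (9,1)@(19, 3): e=[17,-5,56] → ·
    (2,2)@(5, 5): e=[51,57,-40] → ·
    (3,2)@(7, 5): e=[51,49,-32] → ·
    (4,2)@(9, 5): e=[51,41,-24] → ·
    (5,2)@(11, 5): e=[51,33,-16] → ·
    (7,2)@(15, 5): e=[51,17,0] → #  [on edge]
  covered (10 px):
    · · · · · · · · · · ·
    · · # # # # # # # · ·
    · · · · · · · # # # ·
    · · · · · · · · · · ·
    · · · · · · · · · · ·
T1:
  2·area = 50  (B↔C swapped to make it positive)
  edge (14, 6)→(2, 8): d=(-12,2) right/bottom  bias=-1
  edge (2, 8)→(7, 3): d=(5,-5) top-left  bias=+0
  edge (7, 3)→(14, 6): d=(7,3) right/bottom  bias=-1
    (4,0)@(9, 1): e=[70,0,-20] → ·  [on edge]
    (3,1)@(7, 3): e=[50,0,0] → ·  [on edge]
    (2,2)@(5, 5): e=[30,0,20] → #  [on edge]
    (3,2)@(7, 5): e=[26,10,14] → #
    (4,2)@(9, 5): e=[22,20,8] → #
    (5,2)@(11, 5): e=[18,30,2] → #
    (6,2)@(13, 5): e=[14,40,-4] → ·
    (1,3)@(3, 7): e=[10,0,40] → #  [on edge]
    (4,3)@(9, 7): e=[-2,30,22] → ·
    (5,3)@(11, 7): e=[-6,40,16] → ·
    (0,4)@(1, 9): e=[-10,0,60] → ·  [on edge]
    (1,4)@(3, 9): e=[-14,10,54] → ·
    (10,4)@(21, 9): e=[-50,100,0] → ·  [on edge]
  covered (7 px):
    · · · · · · · · · · ·
    · · · · · · · · · · ·
    · · # # # # · · · · ·
    · # # # · · · · · · ·
    · · · · · · · · · · ·
T2:
  2·area = 40
  edge (2, 8)→(6, 0): d=(4,-8) top-left  bias=+0
  edge (6, 0)→(8, 6): d=(2,6) right/bottom  bias=-1
  edge (8, 6)→(2, 8): d=(-6,2) right/bottom  bias=-1
    (2,1)@(5, 3): e=[4,12,24] → #
    (3,1)@(7, 3): e=[20,0,20] → ·  [on edge]
    (8,1)@(17, 3): e=[100,-60,0] → ·  [on edge]
    (2,2)@(5, 5): e=[12,16,12] → #
    (3,2)@(7, 5): e=[28,4,8] → #
    (4,2)@(9, 5): e=[44,-8,4] → ·
    (5,2)@(11, 5): e=[60,-20,0] → ·  [on edge]
    (1,3)@(3, 7): e=[4,32,4] → #
    (2,3)@(5, 7): e=[20,20,0] → ·  [on edge]
    (3,3)@(7, 7): e=[36,8,-4] → ·
    (1,4)@(3, 9): e=[12,36,-8] → ·
    (4,4)@(9, 9): e=[60,0,-20] → ·  [on edge]
  covered (4 px):
    · · · · · · · · · · ·
    · · # · · · · · · · ·
    · · # # · · · · · · ·
    · # · · · · · · · · ·
    · · · · · · · · · · ·
T3:
  2·area = 14
  edge (18, 0)→(19, 1): d=(1,1) right/bottom  bias=-1
  edge (19, 1)→(6, 2): d=(-13,1) right/bottom  bias=-1
  edge (6, 2)→(18, 0): d=(12,-2) top-left  bias=+0
    (6,0)@(13, 1): e=[6,6,2] → #
    (7,0)@(15, 1): e=[4,4,6] → #
    (8,0)@(17, 1): e=[2,2,10] → #
    (9,0)@(19, 1): e=[0,0,14] → ·  [on edge]
    (6,1)@(13, 3): e=[8,-20,26] → ·
    (7,1)@(15, 3): e=[6,-22,30] → ·
    (8,1)@(17, 3): e=[4,-24,34] → ·
    (10,1)@(21, 3): e=[0,-28,42] → ·  [on edge]
  covered (3 px):
    · · · · · · # # # · ·
    · · · · · · · · · · ·
    · · · · · · · · · · ·
    · · · · · · · · · · ·
    · · · · · · · · · · ·

Z-buffer (winner per pixel, '.' = empty):
  . . . . . . 3 3 3 . .
  . . 2 0 0 0 0 0 0 . .
  . . 1 1 1 1 . 0 0 0 .
  . 1 1 1 . . . . . . .
  . . . . . . . . . . .

Answer: 0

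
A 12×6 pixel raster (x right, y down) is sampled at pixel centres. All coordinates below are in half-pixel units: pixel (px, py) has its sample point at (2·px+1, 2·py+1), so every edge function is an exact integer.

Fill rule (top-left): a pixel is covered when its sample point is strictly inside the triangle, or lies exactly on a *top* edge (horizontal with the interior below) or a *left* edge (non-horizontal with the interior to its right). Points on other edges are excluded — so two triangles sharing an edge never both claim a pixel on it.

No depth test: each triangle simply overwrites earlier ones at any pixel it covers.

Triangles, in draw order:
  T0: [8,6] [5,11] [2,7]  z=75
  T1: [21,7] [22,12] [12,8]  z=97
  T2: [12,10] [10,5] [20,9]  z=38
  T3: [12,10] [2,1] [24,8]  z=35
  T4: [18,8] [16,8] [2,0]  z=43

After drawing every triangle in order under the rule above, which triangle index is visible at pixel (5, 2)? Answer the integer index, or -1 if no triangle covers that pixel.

T0:
  2·area = 27
  edge (8, 6)→(5, 11): d=(-3,5) right/bottom  bias=-1
  edge (5, 11)→(2, 7): d=(-3,-4) top-left  bias=+0
  edge (2, 7)→(8, 6): d=(6,-1) top-left  bias=+0
    (5,0)@(11, 1): e=[0,54,-27] → ·  [on edge]
    (1,3)@(3, 7): e=[22,4,1] → #
    (2,3)@(5, 7): e=[12,12,3] → #
    (3,3)@(7, 7): e=[2,20,5] → #
    (4,3)@(9, 7): e=[-8,28,7] → ·
    (1,4)@(3, 9): e=[16,-2,13] → ·
    (2,4)@(5, 9): e=[6,6,15] → #
    (3,4)@(7, 9): e=[-4,14,17] → ·
    (2,5)@(5, 11): e=[0,0,27] → ·  [on edge]
  covered (4 px):
    · · · · · · · · · · · ·
    · · · · · · · · · · · ·
    · · · · · · · · · · · ·
    · # # # · · · · · · · ·
    · · # · · · · · · · · ·
    · · · · · · · · · · · ·
T1:
  2·area = 46
  edge (21, 7)→(22, 12): d=(1,5) right/bottom  bias=-1
  edge (22, 12)→(12, 8): d=(-10,-4) top-left  bias=+0
  edge (12, 8)→(21, 7): d=(9,-1) top-left  bias=+0
    (10,3)@(21, 7): e=[0,46,0] → ·  [on edge]
    (1,4)@(3, 9): e=[92,-46,0] → ·  [on edge]
    (7,4)@(15, 9): e=[32,2,12] → #
    (8,4)@(17, 9): e=[22,10,14] → #
    (9,4)@(19, 9): e=[12,18,16] → #
    (10,4)@(21, 9): e=[2,26,18] → #
    (11,4)@(23, 9): e=[-8,34,20] → ·
    (7,5)@(15, 11): e=[34,-18,30] → ·
    (8,5)@(17, 11): e=[24,-10,32] → ·
    (9,5)@(19, 11): e=[14,-2,34] → ·
    (10,5)@(21, 11): e=[4,6,36] → #
    (11,5)@(23, 11): e=[-6,14,38] → ·
  covered (5 px):
    · · · · · · · · · · · ·
    · · · · · · · · · · · ·
    · · · · · · · · · · · ·
    · · · · · · · · · · · ·
    · · · · · · · # # # # ·
    · · · · · · · · · · # ·
T2:
  2·area = 42
  edge (12, 10)→(10, 5): d=(-2,-5) top-left  bias=+0
  edge (10, 5)→(20, 9): d=(10,4) right/bottom  bias=-1
  edge (20, 9)→(12, 10): d=(-8,1) right/bottom  bias=-1
    (2,1)@(5, 3): e=[-21,0,63] → ·  [on edge]
    (5,3)@(11, 7): e=[1,16,25] → #
    (6,3)@(13, 7): e=[11,8,23] → #
    (7,3)@(15, 7): e=[21,0,21] → ·  [on edge]
    (5,4)@(11, 9): e=[-3,36,9] → ·
    (6,4)@(13, 9): e=[7,28,7] → #
    (7,4)@(15, 9): e=[17,20,5] → #
    (8,4)@(17, 9): e=[27,12,3] → #
    (9,4)@(19, 9): e=[37,4,1] → #
    (10,4)@(21, 9): e=[47,-4,-1] → ·
    (6,5)@(13, 11): e=[3,48,-9] → ·
    (7,5)@(15, 11): e=[13,40,-11] → ·
  covered (6 px):
    · · · · · · · · · · · ·
    · · · · · · · · · · · ·
    · · · · · · · · · · · ·
    · · · · · # # · · · · ·
    · · · · · · # # # # · ·
    · · · · · · · · · · · ·
T3:
  2·area = 128
  edge (12, 10)→(2, 1): d=(-10,-9) top-left  bias=+0
  edge (2, 1)→(24, 8): d=(22,7) right/bottom  bias=-1
  edge (24, 8)→(12, 10): d=(-12,2) right/bottom  bias=-1
    (2,1)@(5, 3): e=[7,23,98] → #
    (3,1)@(7, 3): e=[25,9,94] → #
    (4,1)@(9, 3): e=[43,-5,90] → ·
    (2,2)@(5, 5): e=[-13,67,74] → ·
    (3,2)@(7, 5): e=[5,53,70] → #
    (4,2)@(9, 5): e=[23,39,66] → #
    (5,2)@(11, 5): e=[41,25,62] → #
    (6,2)@(13, 5): e=[59,11,58] → #
    (7,2)@(15, 5): e=[77,-3,54] → ·
    (3,3)@(7, 7): e=[-15,97,46] → ·
    (4,3)@(9, 7): e=[3,83,42] → #
    (7,3)@(15, 7): e=[57,41,30] → #
  covered (16 px):
    · · · · · · · · · · · ·
    · · # # · · · · · · · ·
    · · · # # # # · · · · ·
    · · · · # # # # # # · ·
    · · · · · # # # # · · ·
    · · · · · · · · · · · ·
T4:
  2·area = 16
  edge (18, 8)→(16, 8): d=(-2,0) right/bottom  bias=-1
  edge (16, 8)→(2, 0): d=(-14,-8) top-left  bias=+0
  edge (2, 0)→(18, 8): d=(16,8) right/bottom  bias=-1
    (5,2)@(11, 5): e=[6,2,8] → #
    (6,2)@(13, 5): e=[6,18,-8] → ·
    (5,3)@(11, 7): e=[2,-26,40] → ·
    (7,3)@(15, 7): e=[2,6,8] → #
    (8,3)@(17, 7): e=[2,22,-8] → ·
    (7,4)@(15, 9): e=[-2,-22,40] → ·
  covered (2 px):
    · · · · · · · · · · · ·
    · · · · · · · · · · · ·
    · · · · · # · · · · · ·
    · · · · · · · # · · · ·
    · · · · · · · · · · · ·
    · · · · · · · · · · · ·

Z-buffer (winner per pixel, '.' = empty):
  . . . . . . . . . . . .
  . . 3 3 . . . . . . . .
  . . . 3 3 4 3 . . . . .
  . 0 0 0 3 3 3 4 3 3 . .
  . . 0 . . 3 3 3 3 2 1 .
  . . . . . . . . . . 1 .

Final: 4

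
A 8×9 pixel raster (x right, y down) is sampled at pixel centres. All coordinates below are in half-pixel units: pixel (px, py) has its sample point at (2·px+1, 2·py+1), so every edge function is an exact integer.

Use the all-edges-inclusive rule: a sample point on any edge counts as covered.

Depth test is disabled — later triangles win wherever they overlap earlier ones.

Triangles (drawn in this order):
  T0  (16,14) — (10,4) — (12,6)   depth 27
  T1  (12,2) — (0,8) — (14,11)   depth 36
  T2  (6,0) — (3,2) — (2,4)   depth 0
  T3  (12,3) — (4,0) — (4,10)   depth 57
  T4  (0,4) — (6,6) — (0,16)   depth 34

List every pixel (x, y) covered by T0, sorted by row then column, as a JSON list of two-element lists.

T0:
  2·area = 8
  edge (16, 14)→(10, 4): d=(-6,-10) inclusive
  edge (10, 4)→(12, 6): d=(2,2) inclusive
  edge (12, 6)→(16, 14): d=(4,8) inclusive
    (3,0)@(7, 1): e=[-12,0,20] → ·  [on edge]
    (4,1)@(9, 3): e=[-4,0,12] → ·  [on edge]
    (5,2)@(11, 5): e=[4,0,4] → #  [on edge]
    (6,2)@(13, 5): e=[24,-4,-12] → ·
    (5,3)@(11, 7): e=[-8,4,12] → ·
    (6,3)@(13, 7): e=[12,0,-4] → ·  [on edge]
    (6,4)@(13, 9): e=[0,4,4] → #  [on edge]
    (7,4)@(15, 9): e=[20,0,-12] → ·  [on edge]
    (6,5)@(13, 11): e=[-12,8,12] → ·
  covered (2 px):
    · · · · · · · ·
    · · · · · · · ·
    · · · · · # · ·
    · · · · · · · ·
    · · · · · · # ·
    · · · · · · · ·
    · · · · · · · ·
    · · · · · · · ·
    · · · · · · · ·
T1:
  2·area = 120  (B↔C swapped to make it positive)
  edge (12, 2)→(14, 11): d=(2,9) inclusive
  edge (14, 11)→(0, 8): d=(-14,-3) inclusive
  edge (0, 8)→(12, 2): d=(12,-6) inclusive
    (5,1)@(11, 3): e=[11,103,6] → #
    (6,1)@(13, 3): e=[-7,109,18] → ·
    (3,2)@(7, 5): e=[51,63,6] → #
    (4,2)@(9, 5): e=[33,69,18] → #
    (6,2)@(13, 5): e=[-3,81,42] → ·
    (1,3)@(3, 7): e=[91,23,6] → #
    (2,3)@(5, 7): e=[73,29,18] → #
    (6,3)@(13, 7): e=[1,53,66] → #
    (7,3)@(15, 7): e=[-17,59,78] → ·
    (1,4)@(3, 9): e=[95,-5,30] → ·
    (2,4)@(5, 9): e=[77,1,42] → #
    (7,4)@(15, 9): e=[-13,31,102] → ·
  covered (15 px):
    · · · · · · · ·
    · · · · · # · ·
    · · · # # # · ·
    · # # # # # # ·
    · · # # # # # ·
    · · · · · · · ·
    · · · · · · · ·
    · · · · · · · ·
    · · · · · · · ·
T2:
  2·area = 4  (B↔C swapped to make it positive)
  edge (6, 0)→(2, 4): d=(-4,4) inclusive
  edge (2, 4)→(3, 2): d=(1,-2) inclusive
  edge (3, 2)→(6, 0): d=(3,-2) inclusive
    (2,0)@(5, 1): e=[0,3,1] → #  [on edge]
    (3,0)@(7, 1): e=[-8,7,5] → ·
    (1,1)@(3, 3): e=[0,1,3] → #  [on edge]
    (2,1)@(5, 3): e=[-8,5,7] → ·
    (0,2)@(1, 5): e=[0,-1,5] → ·  [on edge]
    (1,2)@(3, 5): e=[-8,3,9] → ·
  covered (2 px):
    · · # · · · · ·
    · # · · · · · ·
    · · · · · · · ·
    · · · · · · · ·
    · · · · · · · ·
    · · · · · · · ·
    · · · · · · · ·
    · · · · · · · ·
    · · · · · · · ·
T3:
  2·area = 80  (B↔C swapped to make it positive)
  edge (12, 3)→(4, 10): d=(-8,7) inclusive
  edge (4, 10)→(4, 0): d=(0,-10) inclusive
  edge (4, 0)→(12, 3): d=(8,3) inclusive
    (2,0)@(5, 1): e=[65,10,5] → #
    (3,0)@(7, 1): e=[51,30,-1] → ·
    (2,1)@(5, 3): e=[49,10,21] → #
    (3,1)@(7, 3): e=[35,30,15] → #
    (4,1)@(9, 3): e=[21,50,9] → #
    (5,1)@(11, 3): e=[7,70,3] → #
    (6,1)@(13, 3): e=[-7,90,-3] → ·
    (2,2)@(5, 5): e=[33,10,37] → #
    (5,2)@(11, 5): e=[-9,70,19] → ·
    (2,3)@(5, 7): e=[17,10,53] → #
    (4,3)@(9, 7): e=[-11,50,41] → ·
    (2,4)@(5, 9): e=[1,10,69] → #
  covered (11 px):
    · · # · · · · ·
    · · # # # # · ·
    · · # # # · · ·
    · · # # · · · ·
    · · # · · · · ·
    · · · · · · · ·
    · · · · · · · ·
    · · · · · · · ·
    · · · · · · · ·
T4:
  2·area = 72
  edge (0, 4)→(6, 6): d=(6,2) inclusive
  edge (6, 6)→(0, 16): d=(-6,10) inclusive
  edge (0, 16)→(0, 4): d=(0,-12) inclusive
    (4,0)@(9, 1): e=[-36,0,108] → ·  [on edge]
    (0,2)@(1, 5): e=[4,56,12] → #
    (1,2)@(3, 5): e=[0,36,36] → #  [on edge]
    (2,2)@(5, 5): e=[-4,16,60] → ·
    (0,3)@(1, 7): e=[16,44,12] → #
    (2,3)@(5, 7): e=[8,4,60] → #
    (3,3)@(7, 7): e=[4,-16,84] → ·
    (4,3)@(9, 7): e=[0,-36,108] → ·  [on edge]
    (0,4)@(1, 9): e=[28,32,12] → #
    (2,4)@(5, 9): e=[20,-8,60] → ·
    (7,4)@(15, 9): e=[0,-108,180] → ·  [on edge]
    (0,5)@(1, 11): e=[40,20,12] → #
    (1,5)@(3, 11): e=[36,0,36] → #  [on edge]
  covered (10 px):
    · · · · · · · ·
    · · · · · · · ·
    # # · · · · · ·
    # # # · · · · ·
    # # · · · · · ·
    # # · · · · · ·
    # · · · · · · ·
    · · · · · · · ·
    · · · · · · · ·

Final: [[5,2],[6,4]]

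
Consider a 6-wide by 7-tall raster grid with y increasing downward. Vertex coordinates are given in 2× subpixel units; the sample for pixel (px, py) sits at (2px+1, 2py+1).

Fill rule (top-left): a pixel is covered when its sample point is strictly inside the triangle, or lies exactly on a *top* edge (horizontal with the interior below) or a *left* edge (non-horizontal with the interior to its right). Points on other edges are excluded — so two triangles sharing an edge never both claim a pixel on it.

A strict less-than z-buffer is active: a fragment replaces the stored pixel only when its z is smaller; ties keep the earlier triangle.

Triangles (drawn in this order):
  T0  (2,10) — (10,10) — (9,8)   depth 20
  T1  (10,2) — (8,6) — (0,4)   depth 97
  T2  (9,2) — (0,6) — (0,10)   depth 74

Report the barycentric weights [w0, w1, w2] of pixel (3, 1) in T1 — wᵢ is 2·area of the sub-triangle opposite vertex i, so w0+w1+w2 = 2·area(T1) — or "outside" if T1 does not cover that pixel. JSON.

T0:
  2·area = 16  (B↔C swapped to make it positive)
  edge (2, 10)→(9, 8): d=(7,-2) top-left  bias=+0
  edge (9, 8)→(10, 10): d=(1,2) right/bottom  bias=-1
  edge (10, 10)→(2, 10): d=(-8,0) right/bottom  bias=-1
    (3,4)@(7, 9): e=[3,5,8] → █
    (4,4)@(9, 9): e=[7,1,8] → █
    (5,4)@(11, 9): e=[11,-3,8] → ·
    (3,5)@(7, 11): e=[17,7,-8] → ·
    (4,5)@(9, 11): e=[21,3,-8] → ·
  covered (2 px):
    · · · · · ·
    · · · · · ·
    · · · · · ·
    · · · · · ·
    · · · █ █ ·
    · · · · · ·
    · · · · · ·
T1:
  2·area = 36
  edge (10, 2)→(8, 6): d=(-2,4) right/bottom  bias=-1
  edge (8, 6)→(0, 4): d=(-8,-2) top-left  bias=+0
  edge (0, 4)→(10, 2): d=(10,-2) top-left  bias=+0
    (2,1)@(5, 3): e=[18,18,0] → █  [on edge]
    (3,1)@(7, 3): e=[10,22,4] → █
    (4,1)@(9, 3): e=[2,26,8] → █
    (5,1)@(11, 3): e=[-6,30,12] → ·
    (2,2)@(5, 5): e=[14,2,20] → █
    (4,2)@(9, 5): e=[-2,10,28] → ·
    (2,3)@(5, 7): e=[10,-14,40] → ·
    (3,3)@(7, 7): e=[2,-10,44] → ·
  covered (5 px):
    · · · · · ·
    · · █ █ █ ·
    · · █ █ · ·
    · · · · · ·
    · · · · · ·
    · · · · · ·
    · · · · · ·
T2:
  2·area = 36  (B↔C swapped to make it positive)
  edge (9, 2)→(0, 10): d=(-9,8) right/bottom  bias=-1
  edge (0, 10)→(0, 6): d=(0,-4) top-left  bias=+0
  edge (0, 6)→(9, 2): d=(9,-4) top-left  bias=+0
    (3,1)@(7, 3): e=[7,28,1] → █
    (4,1)@(9, 3): e=[-9,36,9] → ·
    (1,2)@(3, 5): e=[21,12,3] → █
    (2,2)@(5, 5): e=[5,20,11] → █
    (3,2)@(7, 5): e=[-11,28,19] → ·
    (0,3)@(1, 7): e=[19,4,13] → █
    (2,3)@(5, 7): e=[-13,20,29] → ·
    (0,4)@(1, 9): e=[1,4,31] → █
    (1,4)@(3, 9): e=[-15,12,39] → ·
    (0,5)@(1, 11): e=[-17,4,49] → ·
  covered (6 px):
    · · · · · ·
    · · · █ · ·
    · █ █ · · ·
    █ █ · · · ·
    █ · · · · ·
    · · · · · ·
    · · · · · ·

Final: [22,4,10]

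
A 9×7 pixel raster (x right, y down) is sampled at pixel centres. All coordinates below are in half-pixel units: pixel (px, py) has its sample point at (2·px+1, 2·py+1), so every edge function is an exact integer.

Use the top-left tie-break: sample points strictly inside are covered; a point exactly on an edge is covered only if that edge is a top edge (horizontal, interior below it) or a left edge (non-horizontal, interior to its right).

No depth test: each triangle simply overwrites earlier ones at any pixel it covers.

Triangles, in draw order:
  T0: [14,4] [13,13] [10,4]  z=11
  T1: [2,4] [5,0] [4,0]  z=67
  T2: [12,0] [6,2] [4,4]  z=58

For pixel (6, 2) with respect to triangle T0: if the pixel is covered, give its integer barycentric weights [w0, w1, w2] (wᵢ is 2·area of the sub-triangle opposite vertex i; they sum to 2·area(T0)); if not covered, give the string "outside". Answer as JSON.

T0:
  2·area = 36
  edge (14, 4)→(13, 13): d=(-1,9) right/bottom  bias=-1
  edge (13, 13)→(10, 4): d=(-3,-9) top-left  bias=+0
  edge (10, 4)→(14, 4): d=(4,0) top-left  bias=+0
    (4,0)@(9, 1): e=[48,0,-12] → ·  [on edge]
    (5,2)@(11, 5): e=[26,6,4] → █
    (6,2)@(13, 5): e=[8,24,4] → █
    (7,2)@(15, 5): e=[-10,42,4] → ·
    (5,3)@(11, 7): e=[24,0,12] → █  [on edge]
    (7,3)@(15, 7): e=[-12,36,12] → ·
    (5,4)@(11, 9): e=[22,-6,20] → ·
    (6,4)@(13, 9): e=[4,12,20] → █
    (7,4)@(15, 9): e=[-14,30,20] → ·
    (6,5)@(13, 11): e=[2,6,28] → █
    (7,5)@(15, 11): e=[-16,24,28] → ·
    (6,6)@(13, 13): e=[0,0,36] → ·  [on edge]
  covered (6 px):
    · · · · · · · · ·
    · · · · · · · · ·
    · · · · · █ █ · ·
    · · · · · █ █ · ·
    · · · · · · █ · ·
    · · · · · · █ · ·
    · · · · · · · · ·
T1:
  2·area = 4  (B↔C swapped to make it positive)
  edge (2, 4)→(4, 0): d=(2,-4) top-left  bias=+0
  edge (4, 0)→(5, 0): d=(1,0) top-left  bias=+0
  edge (5, 0)→(2, 4): d=(-3,4) right/bottom  bias=-1
  covered (0 px):
    · · · · · · · · ·
    · · · · · · · · ·
    · · · · · · · · ·
    · · · · · · · · ·
    · · · · · · · · ·
    · · · · · · · · ·
    · · · · · · · · ·
T2:
  2·area = 8  (B↔C swapped to make it positive)
  edge (12, 0)→(4, 4): d=(-8,4) right/bottom  bias=-1
  edge (4, 4)→(6, 2): d=(2,-2) top-left  bias=+0
  edge (6, 2)→(12, 0): d=(6,-2) top-left  bias=+0
    (3,0)@(7, 1): e=[12,0,-4] → ·  [on edge]
    (4,0)@(9, 1): e=[4,4,0] → █  [on edge]
    (5,0)@(11, 1): e=[-4,8,4] → ·
    (1,1)@(3, 3): e=[12,-4,0] → ·  [on edge]
    (2,1)@(5, 3): e=[4,0,4] → █  [on edge]
    (3,1)@(7, 3): e=[-4,4,8] → ·
    (4,1)@(9, 3): e=[-12,8,12] → ·
    (1,2)@(3, 5): e=[-4,0,12] → ·  [on edge]
    (2,2)@(5, 5): e=[-12,4,16] → ·
    (0,3)@(1, 7): e=[-12,0,20] → ·  [on edge]
  covered (2 px):
    · · · · █ · · · ·
    · · █ · · · · · ·
    · · · · · · · · ·
    · · · · · · · · ·
    · · · · · · · · ·
    · · · · · · · · ·
    · · · · · · · · ·

Result: [24,4,8]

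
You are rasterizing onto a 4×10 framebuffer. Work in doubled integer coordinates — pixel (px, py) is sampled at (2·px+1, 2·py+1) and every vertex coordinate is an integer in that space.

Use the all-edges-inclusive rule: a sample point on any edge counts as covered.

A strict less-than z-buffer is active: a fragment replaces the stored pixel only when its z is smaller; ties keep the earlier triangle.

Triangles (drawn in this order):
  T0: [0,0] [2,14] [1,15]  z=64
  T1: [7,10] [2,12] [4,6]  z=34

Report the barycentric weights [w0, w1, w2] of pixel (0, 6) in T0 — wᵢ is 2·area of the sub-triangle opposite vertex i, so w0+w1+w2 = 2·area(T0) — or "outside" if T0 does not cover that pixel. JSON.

T0:
  2·area = 16
  edge (0, 0)→(2, 14): d=(2,14) inclusive
  edge (2, 14)→(1, 15): d=(-1,1) inclusive
  edge (1, 15)→(0, 0): d=(-1,-15) inclusive
    (0,3)@(1, 7): e=[0,8,8] → #  [on edge]
    (1,3)@(3, 7): e=[-28,6,38] → ·
    (0,4)@(1, 9): e=[4,6,6] → #
    (1,4)@(3, 9): e=[-24,4,36] → ·
    (3,4)@(7, 9): e=[-80,0,96] → ·  [on edge]
    (0,5)@(1, 11): e=[8,4,4] → #
    (1,5)@(3, 11): e=[-20,2,34] → ·
    (2,5)@(5, 11): e=[-48,0,64] → ·  [on edge]
    (0,6)@(1, 13): e=[12,2,2] → #
    (1,6)@(3, 13): e=[-16,0,32] → ·  [on edge]
    (0,7)@(1, 15): e=[16,0,0] → #  [on edge]
    (1,7)@(3, 15): e=[-12,-2,30] → ·
  covered (5 px):
    · · · ·
    · · · ·
    · · · ·
    # · · ·
    # · · ·
    # · · ·
    # · · ·
    # · · ·
    · · · ·
    · · · ·
T1:
  2·area = 26
  edge (7, 10)→(2, 12): d=(-5,2) inclusive
  edge (2, 12)→(4, 6): d=(2,-6) inclusive
  edge (4, 6)→(7, 10): d=(3,4) inclusive
    (2,1)@(5, 3): e=[39,0,-13] → ·  [on edge]
    (1,4)@(3, 9): e=[13,0,13] → #  [on edge]
    (2,4)@(5, 9): e=[9,12,5] → #
    (3,4)@(7, 9): e=[5,24,-3] → ·
    (1,5)@(3, 11): e=[3,4,19] → #
    (2,5)@(5, 11): e=[-1,16,11] → ·
    (1,6)@(3, 13): e=[-7,8,25] → ·
    (0,7)@(1, 15): e=[-13,0,39] → ·  [on edge]
  covered (3 px):
    · · · ·
    · · · ·
    · · · ·
    · · · ·
    · # # ·
    · # · ·
    · · · ·
    · · · ·
    · · · ·
    · · · ·

Final: [2,2,12]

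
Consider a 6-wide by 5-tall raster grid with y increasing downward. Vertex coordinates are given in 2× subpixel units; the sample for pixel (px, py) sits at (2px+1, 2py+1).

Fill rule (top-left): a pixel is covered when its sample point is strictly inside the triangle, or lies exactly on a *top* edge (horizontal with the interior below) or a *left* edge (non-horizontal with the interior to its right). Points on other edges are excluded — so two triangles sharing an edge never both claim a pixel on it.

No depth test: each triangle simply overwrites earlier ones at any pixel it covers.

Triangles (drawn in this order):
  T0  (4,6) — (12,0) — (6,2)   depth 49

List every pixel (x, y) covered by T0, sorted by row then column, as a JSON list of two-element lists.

T0:
  2·area = 20  (B↔C swapped to make it positive)
  edge (4, 6)→(6, 2): d=(2,-4) top-left  bias=+0
  edge (6, 2)→(12, 0): d=(6,-2) top-left  bias=+0
  edge (12, 0)→(4, 6): d=(-8,6) right/bottom  bias=-1
    (4,0)@(9, 1): e=[10,0,10] → █  [on edge]
    (5,0)@(11, 1): e=[18,4,-2] → ·
    (1,1)@(3, 3): e=[-10,0,30] → ·  [on edge]
    (3,1)@(7, 3): e=[6,8,6] → █
    (4,1)@(9, 3): e=[14,12,-6] → ·
    (2,2)@(5, 5): e=[2,16,2] → █
    (3,2)@(7, 5): e=[10,20,-10] → ·
    (2,3)@(5, 7): e=[6,28,-14] → ·
  covered (3 px):
    · · · · █ ·
    · · · █ · ·
    · · █ · · ·
    · · · · · ·
    · · · · · ·

Answer: [[4,0],[3,1],[2,2]]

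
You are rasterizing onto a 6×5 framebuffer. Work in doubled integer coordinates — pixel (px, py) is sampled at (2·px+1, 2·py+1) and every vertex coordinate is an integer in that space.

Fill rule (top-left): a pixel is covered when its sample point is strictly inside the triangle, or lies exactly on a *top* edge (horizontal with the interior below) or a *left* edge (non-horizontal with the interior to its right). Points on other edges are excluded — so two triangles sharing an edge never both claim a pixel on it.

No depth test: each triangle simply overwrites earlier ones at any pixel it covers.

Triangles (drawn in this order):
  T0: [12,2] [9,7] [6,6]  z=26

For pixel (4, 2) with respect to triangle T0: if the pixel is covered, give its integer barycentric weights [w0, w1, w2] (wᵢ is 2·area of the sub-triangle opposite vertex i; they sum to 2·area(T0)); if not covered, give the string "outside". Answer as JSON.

T0:
  2·area = 18
  edge (12, 2)→(9, 7): d=(-3,5) right/bottom  bias=-1
  edge (9, 7)→(6, 6): d=(-3,-1) top-left  bias=+0
  edge (6, 6)→(12, 2): d=(6,-4) top-left  bias=+0
    (5,1)@(11, 3): e=[2,14,2] → █
    (1,2)@(3, 5): e=[36,0,-18] → ·  [on edge]
    (4,2)@(9, 5): e=[6,6,6] → █
    (5,2)@(11, 5): e=[-4,8,14] → ·
    (4,3)@(9, 7): e=[0,0,18] → ·  [on edge]
  covered (2 px):
    · · · · · ·
    · · · · · █
    · · · · █ ·
    · · · · · ·
    · · · · · ·

Final: [6,6,6]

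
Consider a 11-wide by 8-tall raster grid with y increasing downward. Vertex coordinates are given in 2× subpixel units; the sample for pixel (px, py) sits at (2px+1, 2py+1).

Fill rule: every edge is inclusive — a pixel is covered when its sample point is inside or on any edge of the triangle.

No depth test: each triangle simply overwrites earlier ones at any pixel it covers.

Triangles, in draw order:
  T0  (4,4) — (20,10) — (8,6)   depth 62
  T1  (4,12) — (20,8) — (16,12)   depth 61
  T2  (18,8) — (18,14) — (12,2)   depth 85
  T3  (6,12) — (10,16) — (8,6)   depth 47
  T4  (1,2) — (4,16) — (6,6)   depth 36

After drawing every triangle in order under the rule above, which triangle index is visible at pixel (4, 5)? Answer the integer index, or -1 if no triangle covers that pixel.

T0:
  2·area = 8
  edge (4, 4)→(20, 10): d=(16,6) inclusive
  edge (20, 10)→(8, 6): d=(-12,-4) inclusive
  edge (8, 6)→(4, 4): d=(-4,-2) inclusive
    (2,2)@(5, 5): e=[10,0,-2] → ·  [on edge]
    (5,3)@(11, 7): e=[6,0,2] → █  [on edge]
    (6,3)@(13, 7): e=[-6,8,6] → ·
    (5,4)@(11, 9): e=[38,-24,-6] → ·
    (8,4)@(17, 9): e=[2,0,6] → █  [on edge]
    (9,4)@(19, 9): e=[-10,8,10] → ·
    (8,5)@(17, 11): e=[34,-24,-2] → ·
  covered (2 px):
    · · · · · · · · · · ·
    · · · · · · · · · · ·
    · · · · · · · · · · ·
    · · · · · █ · · · · ·
    · · · · · · · · █ · ·
    · · · · · · · · · · ·
    · · · · · · · · · · ·
    · · · · · · · · · · ·
T1:
  2·area = 48
  edge (4, 12)→(20, 8): d=(16,-4) inclusive
  edge (20, 8)→(16, 12): d=(-4,4) inclusive
  edge (16, 12)→(4, 12): d=(-12,0) inclusive
    (10,3)@(21, 7): e=[-12,0,60] → ·  [on edge]
    (8,4)@(17, 9): e=[4,8,36] → █
    (9,4)@(19, 9): e=[12,0,36] → █  [on edge]
    (10,4)@(21, 9): e=[20,-8,36] → ·
    (4,5)@(9, 11): e=[4,32,12] → █
    (5,5)@(11, 11): e=[12,24,12] → █
    (6,5)@(13, 11): e=[20,16,12] → █
    (7,5)@(15, 11): e=[28,8,12] → █
    (8,5)@(17, 11): e=[36,0,12] → █  [on edge]
    (9,5)@(19, 11): e=[44,-8,12] → ·
    (4,6)@(9, 13): e=[36,24,-12] → ·
    (5,6)@(11, 13): e=[44,16,-12] → ·
    (7,6)@(15, 13): e=[60,0,-12] → ·  [on edge]
    (6,7)@(13, 15): e=[84,0,-36] → ·  [on edge]
  covered (7 px):
    · · · · · · · · · · ·
    · · · · · · · · · · ·
    · · · · · · · · · · ·
    · · · · · · · · · · ·
    · · · · · · · · █ █ ·
    · · · · █ █ █ █ █ · ·
    · · · · · · · · · · ·
    · · · · · · · · · · ·
T2:
  2·area = 36
  edge (18, 8)→(18, 14): d=(0,6) inclusive
  edge (18, 14)→(12, 2): d=(-6,-12) inclusive
  edge (12, 2)→(18, 8): d=(6,6) inclusive
    (5,0)@(11, 1): e=[42,-6,0] → ·  [on edge]
    (6,1)@(13, 3): e=[30,6,0] → █  [on edge]
    (7,1)@(15, 3): e=[18,30,-12] → ·
    (6,2)@(13, 5): e=[30,-6,12] → ·
    (7,2)@(15, 5): e=[18,18,0] → █  [on edge]
    (8,2)@(17, 5): e=[6,42,-12] → ·
    (7,3)@(15, 7): e=[18,6,12] → █
    (8,3)@(17, 7): e=[6,30,0] → █  [on edge]
    (9,3)@(19, 7): e=[-6,54,-12] → ·
    (7,4)@(15, 9): e=[18,-6,24] → ·
    (8,4)@(17, 9): e=[6,18,12] → █
    (9,4)@(19, 9): e=[-6,42,0] → ·  [on edge]
    (10,5)@(21, 11): e=[-18,54,0] → ·  [on edge]
  covered (6 px):
    · · · · · · · · · · ·
    · · · · · · █ · · · ·
    · · · · · · · █ · · ·
    · · · · · · · █ █ · ·
    · · · · · · · · █ · ·
    · · · · · · · · █ · ·
    · · · · · · · · · · ·
    · · · · · · · · · · ·
T3:
  2·area = 32  (B↔C swapped to make it positive)
  edge (6, 12)→(8, 6): d=(2,-6) inclusive
  edge (8, 6)→(10, 16): d=(2,10) inclusive
  edge (10, 16)→(6, 12): d=(-4,-4) inclusive
    (3,0)@(7, 1): e=[-16,0,48] → ·  [on edge]
    (4,1)@(9, 3): e=[0,-16,48] → ·  [on edge]
    (0,3)@(1, 7): e=[-40,72,0] → ·  [on edge]
    (1,4)@(3, 9): e=[-24,56,0] → ·  [on edge]
    (3,4)@(7, 9): e=[0,16,16] → █  [on edge]
    (4,4)@(9, 9): e=[12,-4,24] → ·
    (2,5)@(5, 11): e=[-8,40,0] → ·  [on edge]
    (3,5)@(7, 11): e=[4,20,8] → █
    (4,5)@(9, 11): e=[16,0,16] → █  [on edge]
    (5,5)@(11, 11): e=[28,-20,24] → ·
    (3,6)@(7, 13): e=[8,24,0] → █  [on edge]
    (5,6)@(11, 13): e=[32,-16,16] → ·
    (2,7)@(5, 15): e=[0,48,-16] → ·  [on edge]
    (4,7)@(9, 15): e=[24,8,0] → █  [on edge]
  covered (6 px):
    · · · · · · · · · · ·
    · · · · · · · · · · ·
    · · · · · · · · · · ·
    · · · · · · · · · · ·
    · · · █ · · · · · · ·
    · · · █ █ · · · · · ·
    · · · █ █ · · · · · ·
    · · · · █ · · · · · ·
T4:
  2·area = 58  (B↔C swapped to make it positive)
  edge (1, 2)→(6, 6): d=(5,4) inclusive
  edge (6, 6)→(4, 16): d=(-2,10) inclusive
  edge (4, 16)→(1, 2): d=(-3,-14) inclusive
    (3,0)@(7, 1): e=[-29,0,87] → ·  [on edge]
    (1,2)@(3, 5): e=[7,32,19] → █
    (2,2)@(5, 5): e=[-1,12,47] → ·
    (1,3)@(3, 7): e=[17,28,13] → █
    (2,3)@(5, 7): e=[9,8,41] → █
    (3,3)@(7, 7): e=[1,-12,69] → ·
    (1,4)@(3, 9): e=[27,24,7] → █
    (3,4)@(7, 9): e=[11,-16,63] → ·
    (1,5)@(3, 11): e=[37,20,1] → █
    (2,5)@(5, 11): e=[29,0,29] → █  [on edge]
    (3,5)@(7, 11): e=[21,-20,57] → ·
    (1,6)@(3, 13): e=[47,16,-5] → ·
  covered (7 px):
    · · · · · · · · · · ·
    · · · · · · · · · · ·
    · █ · · · · · · · · ·
    · █ █ · · · · · · · ·
    · █ █ · · · · · · · ·
    · █ █ · · · · · · · ·
    · · · · · · · · · · ·
    · · · · · · · · · · ·

Z-buffer (winner per pixel, '.' = empty):
  . . . . . . . . . . .
  . . . . . . 2 . . . .
  . 4 . . . . . 2 . . .
  . 4 4 . . 0 . 2 2 . .
  . 4 4 3 . . . . 2 1 .
  . 4 4 3 3 1 1 1 2 . .
  . . . 3 3 . . . . . .
  . . . . 3 . . . . . .

Result: 3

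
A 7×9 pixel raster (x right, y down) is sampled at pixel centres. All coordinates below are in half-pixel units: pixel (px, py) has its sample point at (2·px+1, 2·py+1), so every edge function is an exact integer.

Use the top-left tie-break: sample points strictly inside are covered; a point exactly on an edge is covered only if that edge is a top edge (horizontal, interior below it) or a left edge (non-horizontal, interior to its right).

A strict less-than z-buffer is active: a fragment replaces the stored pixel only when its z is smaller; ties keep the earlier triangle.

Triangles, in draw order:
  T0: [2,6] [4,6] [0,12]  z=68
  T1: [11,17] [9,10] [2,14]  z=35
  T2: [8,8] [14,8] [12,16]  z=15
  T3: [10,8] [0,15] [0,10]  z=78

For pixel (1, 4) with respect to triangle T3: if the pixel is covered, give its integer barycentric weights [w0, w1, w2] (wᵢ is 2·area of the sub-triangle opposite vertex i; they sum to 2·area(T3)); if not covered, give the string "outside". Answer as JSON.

T0:
  2·area = 12
  edge (2, 6)→(4, 6): d=(2,0) top-left  bias=+0
  edge (4, 6)→(0, 12): d=(-4,6) right/bottom  bias=-1
  edge (0, 12)→(2, 6): d=(2,-6) top-left  bias=+0
    (1,1)@(3, 3): e=[-6,18,0] → ·  [on edge]
    (1,3)@(3, 7): e=[2,2,8] → █
    (2,3)@(5, 7): e=[2,-10,20] → ·
    (0,4)@(1, 9): e=[6,6,0] → █  [on edge]
    (1,4)@(3, 9): e=[6,-6,12] → ·
    (0,5)@(1, 11): e=[10,-2,4] → ·
  covered (2 px):
    · · · · · · ·
    · · · · · · ·
    · · · · · · ·
    · █ · · · · ·
    █ · · · · · ·
    · · · · · · ·
    · · · · · · ·
    · · · · · · ·
    · · · · · · ·
T1:
  2·area = 57  (B↔C swapped to make it positive)
  edge (11, 17)→(2, 14): d=(-9,-3) top-left  bias=+0
  edge (2, 14)→(9, 10): d=(7,-4) top-left  bias=+0
  edge (9, 10)→(11, 17): d=(2,7) right/bottom  bias=-1
    (3,1)@(7, 3): e=[114,-57,0] → ·  [on edge]
    (4,5)@(9, 11): e=[48,7,2] → █
    (5,5)@(11, 11): e=[54,15,-12] → ·
    (2,6)@(5, 13): e=[18,5,34] → █
    (3,6)@(7, 13): e=[24,13,20] → █
    (5,6)@(11, 13): e=[36,29,-8] → ·
    (2,7)@(5, 15): e=[0,19,38] → █  [on edge]
    (5,7)@(11, 15): e=[18,43,-4] → ·
    (2,8)@(5, 17): e=[-18,33,42] → ·
    (3,8)@(7, 17): e=[-12,41,28] → ·
    (4,8)@(9, 17): e=[-6,49,14] → ·
    (5,8)@(11, 17): e=[0,57,0] → ·  [on edge]
  covered (7 px):
    · · · · · · ·
    · · · · · · ·
    · · · · · · ·
    · · · · · · ·
    · · · · · · ·
    · · · · █ · ·
    · · █ █ █ · ·
    · · █ █ █ · ·
    · · · · · · ·
T2:
  2·area = 48
  edge (8, 8)→(14, 8): d=(6,0) top-left  bias=+0
  edge (14, 8)→(12, 16): d=(-2,8) right/bottom  bias=-1
  edge (12, 16)→(8, 8): d=(-4,-8) top-left  bias=+0
    (4,4)@(9, 9): e=[6,38,4] → █
    (5,4)@(11, 9): e=[6,22,20] → █
    (6,4)@(13, 9): e=[6,6,36] → █
    (4,5)@(9, 11): e=[18,34,-4] → ·
    (5,5)@(11, 11): e=[18,18,12] → █
    (5,6)@(11, 13): e=[30,14,4] → █
    (6,6)@(13, 13): e=[30,-2,20] → ·
    (5,7)@(11, 15): e=[42,10,-4] → ·
  covered (6 px):
    · · · · · · ·
    · · · · · · ·
    · · · · · · ·
    · · · · · · ·
    · · · · █ █ █
    · · · · · █ █
    · · · · · █ ·
    · · · · · · ·
    · · · · · · ·
T3:
  2·area = 50
  edge (10, 8)→(0, 15): d=(-10,7) right/bottom  bias=-1
  edge (0, 15)→(0, 10): d=(0,-5) top-left  bias=+0
  edge (0, 10)→(10, 8): d=(10,-2) top-left  bias=+0
    (2,4)@(5, 9): e=[25,25,0] → █  [on edge]
    (3,4)@(7, 9): e=[11,35,4] → █
    (4,4)@(9, 9): e=[-3,45,8] → ·
    (0,5)@(1, 11): e=[33,5,12] → █
    (1,5)@(3, 11): e=[19,15,16] → █
    (3,5)@(7, 11): e=[-9,35,24] → ·
    (0,6)@(1, 13): e=[13,5,32] → █
    (1,6)@(3, 13): e=[-1,15,36] → ·
    (2,6)@(5, 13): e=[-15,25,40] → ·
    (0,7)@(1, 15): e=[-7,5,52] → ·
  covered (6 px):
    · · · · · · ·
    · · · · · · ·
    · · · · · · ·
    · · · · · · ·
    · · █ █ · · ·
    █ █ █ · · · ·
    █ · · · · · ·
    · · · · · · ·
    · · · · · · ·

Answer: "outside"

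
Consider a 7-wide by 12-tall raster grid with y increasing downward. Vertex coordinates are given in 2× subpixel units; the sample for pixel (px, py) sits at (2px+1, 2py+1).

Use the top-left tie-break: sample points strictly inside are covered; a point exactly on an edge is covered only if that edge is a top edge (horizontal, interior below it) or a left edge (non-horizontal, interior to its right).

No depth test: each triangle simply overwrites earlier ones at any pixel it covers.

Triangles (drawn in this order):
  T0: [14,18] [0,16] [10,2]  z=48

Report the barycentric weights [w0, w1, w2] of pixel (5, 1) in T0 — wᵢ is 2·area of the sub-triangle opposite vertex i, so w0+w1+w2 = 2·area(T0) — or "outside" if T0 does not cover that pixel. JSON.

T0:
  2·area = 216
  edge (14, 18)→(0, 16): d=(-14,-2) top-left  bias=+0
  edge (0, 16)→(10, 2): d=(10,-14) top-left  bias=+0
  edge (10, 2)→(14, 18): d=(4,16) right/bottom  bias=-1
    (4,2)@(9, 5): e=[172,16,28] → X
    (5,2)@(11, 5): e=[176,44,-4] → .
    (3,3)@(7, 7): e=[140,8,68] → X
    (5,3)@(11, 7): e=[148,64,4] → X
    (6,3)@(13, 7): e=[152,92,-28] → .
    (2,4)@(5, 9): e=[108,0,108] → X  [on edge]
    (6,4)@(13, 9): e=[124,112,-20] → .
    (2,5)@(5, 11): e=[80,20,116] → X
    (6,5)@(13, 11): e=[96,132,-12] → .
    (1,6)@(3, 13): e=[48,12,156] → X
    (6,6)@(13, 13): e=[68,152,-4] → .
    (0,7)@(1, 15): e=[16,4,196] → X
    (3,8)@(7, 17): e=[0,108,108] → X  [on edge]
  covered (28 px):
    . . . . . . .
    . . . . . . .
    . . . . X . .
    . . . X X X .
    . . X X X X .
    . . X X X X .
    . X X X X X .
    X X X X X X X
    . . . X X X X
    . . . . . . .
    . . . . . . .
    . . . . . . .

Answer: "outside"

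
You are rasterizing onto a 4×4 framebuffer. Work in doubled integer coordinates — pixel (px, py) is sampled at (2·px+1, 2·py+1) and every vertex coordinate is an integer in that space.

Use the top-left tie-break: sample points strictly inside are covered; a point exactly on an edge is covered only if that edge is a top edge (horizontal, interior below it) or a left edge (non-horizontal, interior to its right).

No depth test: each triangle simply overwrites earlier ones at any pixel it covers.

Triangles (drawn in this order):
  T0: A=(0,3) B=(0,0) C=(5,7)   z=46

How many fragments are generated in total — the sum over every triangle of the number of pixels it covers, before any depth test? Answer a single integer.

T0:
  2·area = 15
  edge (0, 3)→(0, 0): d=(0,-3) top-left  bias=+0
  edge (0, 0)→(5, 7): d=(5,7) right/bottom  bias=-1
  edge (5, 7)→(0, 3): d=(-5,-4) top-left  bias=+0
    (0,1)@(1, 3): e=[3,8,4] → #
    (1,1)@(3, 3): e=[9,-6,12] → ·
    (0,2)@(1, 5): e=[3,18,-6] → ·
    (1,2)@(3, 5): e=[9,4,2] → #
    (2,2)@(5, 5): e=[15,-10,10] → ·
    (1,3)@(3, 7): e=[9,14,-8] → ·
    (2,3)@(5, 7): e=[15,0,0] → ·  [on edge]
  covered (2 px):
    · · · ·
    # · · ·
    · # · ·
    · · · ·

Answer: 2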